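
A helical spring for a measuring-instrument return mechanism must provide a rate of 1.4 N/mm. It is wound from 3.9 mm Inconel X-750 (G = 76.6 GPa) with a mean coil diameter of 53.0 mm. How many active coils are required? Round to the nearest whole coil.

N_a = Gd⁴/(8D³k) = (76.6×10³ × 3.9⁴)/(8 × 53.0³ × 1.4)
    = 1.7721e+07 / 1.66742e+06 = 10.63 → 11 coils

11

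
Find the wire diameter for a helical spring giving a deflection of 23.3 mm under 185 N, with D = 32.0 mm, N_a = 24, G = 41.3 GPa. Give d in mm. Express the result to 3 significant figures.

5.90 mm

Required rate k = F/δ = 185/23.3 = 7.9399 N/mm
d = (8D³N_a·k / G)^(1/4) = (8·32.0³·24·7.9399 / (41.3×10³))^0.25
  = (1209.5)^0.25 = 5.8973 mm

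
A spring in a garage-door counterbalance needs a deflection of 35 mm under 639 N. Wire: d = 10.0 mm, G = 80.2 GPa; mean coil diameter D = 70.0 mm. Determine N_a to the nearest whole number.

16

Required rate k = F/δ = 639/35 = 18.257 N/mm
N_a = Gd⁴/(8D³k) = (80.2×10³ × 10.0⁴)/(8 × 70.0³ × 18.257)
    = 8.02e+08 / 5.00976e+07 = 16.01 → 16 coils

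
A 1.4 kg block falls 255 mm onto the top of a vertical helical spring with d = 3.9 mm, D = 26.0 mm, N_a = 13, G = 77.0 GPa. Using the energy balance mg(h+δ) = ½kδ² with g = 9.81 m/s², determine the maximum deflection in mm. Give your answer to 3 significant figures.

k = Gd⁴/(8D³N_a) = (77.0×10³)(3.9⁴)/(8·26.0³·13) = 9.7453 N/mm
W = mg = 1.4 × 9.81 = 13.734 N
½kδ² − Wδ − Wh = 0 → δ = (W + √(W² + 2kWh))/k
δ = (13.734 + √(188.62 + 68259.5))/9.7453 = (13.734 + 261.63)/9.7453 = 28.256 mm

28.3 mm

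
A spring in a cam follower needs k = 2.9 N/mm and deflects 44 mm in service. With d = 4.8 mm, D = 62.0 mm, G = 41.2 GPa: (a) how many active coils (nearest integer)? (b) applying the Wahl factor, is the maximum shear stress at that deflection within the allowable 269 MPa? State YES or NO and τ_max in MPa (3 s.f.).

N_a = Gd⁴/(8D³k) = (41.2×10³)(4.8⁴)/(8·62.0³·2.9) = 3.955 → N_a = 4
Actual rate k = Gd⁴/(8D³·4) = 2.8677 N/mm
Working load F = kδ = 2.8677·44 = 126.18 N
C = 62.0/4.8 = 12.9167; K_W = (4C−1)/(4C−4)+0.615/C = 1.1105
τ_max = K_W·8FD/(πd³) = 1.1105·180.13 = 200.05 MPa
τ_max ≤ 269 MPa → acceptable

(a) 4 coils; (b) YES, τ_max = 200 MPa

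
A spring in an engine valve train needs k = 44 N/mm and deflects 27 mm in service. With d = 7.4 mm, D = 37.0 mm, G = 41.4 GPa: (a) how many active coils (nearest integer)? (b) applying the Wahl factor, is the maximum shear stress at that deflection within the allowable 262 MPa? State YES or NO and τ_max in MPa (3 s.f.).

(a) 7 coils; (b) NO, τ_max = 360 MPa

N_a = Gd⁴/(8D³k) = (41.4×10³)(7.4⁴)/(8·37.0³·44) = 6.963 → N_a = 7
Actual rate k = Gd⁴/(8D³·7) = 43.766 N/mm
Working load F = kδ = 43.766·27 = 1181.7 N
C = 37.0/7.4 = 5.0000; K_W = (4C−1)/(4C−4)+0.615/C = 1.3105
τ_max = K_W·8FD/(πd³) = 1.3105·274.75 = 360.07 MPa
τ_max > 262 MPa → exceeds allowable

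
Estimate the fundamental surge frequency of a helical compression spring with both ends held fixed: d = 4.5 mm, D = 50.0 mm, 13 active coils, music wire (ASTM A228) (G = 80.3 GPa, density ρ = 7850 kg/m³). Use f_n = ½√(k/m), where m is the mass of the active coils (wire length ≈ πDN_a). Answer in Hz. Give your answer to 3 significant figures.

49.8 Hz

k = Gd⁴/(8D³N_a) = (80.3×10³)(4.5⁴)/(8·50.0³·13) = 2.5329 N/mm = 2532.9 N/m
Wire length L = πDN_a = π·50.0·13 = 2042 mm
m = ρ·(πd²/4)·L = 7850 × 15.904×10⁻⁶ m² × 2.042 m = 0.25495 kg
f_n = ½√(k/m) = 0.5·√(2532.9/0.25495) = 0.5·√(9935.2) = 49.838 Hz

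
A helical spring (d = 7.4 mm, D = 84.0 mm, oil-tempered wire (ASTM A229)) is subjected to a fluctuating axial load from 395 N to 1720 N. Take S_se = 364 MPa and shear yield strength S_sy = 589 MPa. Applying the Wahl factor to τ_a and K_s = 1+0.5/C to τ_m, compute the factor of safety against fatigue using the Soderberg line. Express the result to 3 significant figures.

0.483

C = D/d = 84.0/7.4 = 11.3514; K_W = (4C−1)/(4C−4)+0.615/C = 1.1266; K_s = 1+0.5/C = 1.0440
F_a = (F_max−F_min)/2 = 662.5 N; F_m = (F_max+F_min)/2 = 1057.5 N
τ_a = K_W·8F_aD/(πd³) = 1.1266 × 349.71 = 394 MPa
τ_m = K_s·8F_mD/(πd³) = 1.0440 × 558.22 = 582.81 MPa
Soderberg: 1/n_f = τ_a/S_se + τ_m/S_sy = 394/364 + 582.81/589 = 1.08241 + 0.98949 = 2.0719
n_f = 1/2.0719 = 0.4827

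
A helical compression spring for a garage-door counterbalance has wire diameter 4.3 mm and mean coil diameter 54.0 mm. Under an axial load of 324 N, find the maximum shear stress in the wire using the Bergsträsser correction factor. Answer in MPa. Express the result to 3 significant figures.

Spring index C = D/d = 54.0/4.3 = 12.5581
K_B = (4C+2)/(4C−3) = 52.233/47.233 = 1.1059
τ₀ = 8FD/(πd³) = 8·324·54.0/(π·4.3³) = 139968/249.78 = 560.37 MPa
τ_max = K·τ₀ = 1.1059 × 560.37 = 619.69 MPa

620 MPa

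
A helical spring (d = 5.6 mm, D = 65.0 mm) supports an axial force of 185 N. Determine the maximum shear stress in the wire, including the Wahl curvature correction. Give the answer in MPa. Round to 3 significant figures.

196 MPa

Spring index C = D/d = 65.0/5.6 = 11.6071
K_W = (4C−1)/(4C−4) + 0.615/C = 45.429/42.429 + 0.0530 = 1.1237
τ₀ = 8FD/(πd³) = 8·185·65.0/(π·5.6³) = 96200/551.71 = 174.37 MPa
τ_max = K·τ₀ = 1.1237 × 174.37 = 195.93 MPa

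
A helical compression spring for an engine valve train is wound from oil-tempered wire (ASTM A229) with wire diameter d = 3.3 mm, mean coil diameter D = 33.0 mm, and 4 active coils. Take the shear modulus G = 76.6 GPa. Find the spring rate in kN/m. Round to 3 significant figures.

k = Gd⁴/(8D³N_a) = (76.6×10³ × 3.3⁴) / (8 × 33.0³ × 4)
  = 9.08415e+06 / 1.14998e+06 = 7.8994 N/mm

7.90 kN/m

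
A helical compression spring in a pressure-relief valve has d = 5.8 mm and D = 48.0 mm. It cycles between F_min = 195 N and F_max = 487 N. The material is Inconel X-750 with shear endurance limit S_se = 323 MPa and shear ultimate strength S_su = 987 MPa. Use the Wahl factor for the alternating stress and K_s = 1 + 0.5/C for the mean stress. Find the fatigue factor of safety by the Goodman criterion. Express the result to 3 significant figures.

1.78

C = D/d = 48.0/5.8 = 8.2759; K_W = (4C−1)/(4C−4)+0.615/C = 1.1774; K_s = 1+0.5/C = 1.0604
F_a = (F_max−F_min)/2 = 146 N; F_m = (F_max+F_min)/2 = 341 N
τ_a = K_W·8F_aD/(πd³) = 1.1774 × 91.464 = 107.69 MPa
τ_m = K_s·8F_mD/(πd³) = 1.0604 × 213.62 = 226.53 MPa
Goodman: 1/n_f = τ_a/S_se + τ_m/S_su = 107.69/323 + 226.53/987 = 0.33340 + 0.22952 = 0.56292
n_f = 1/0.56292 = 1.776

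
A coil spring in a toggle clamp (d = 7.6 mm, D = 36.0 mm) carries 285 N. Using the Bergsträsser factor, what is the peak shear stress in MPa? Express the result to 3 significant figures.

Spring index C = D/d = 36.0/7.6 = 4.7368
K_B = (4C+2)/(4C−3) = 20.947/15.947 = 1.3135
τ₀ = 8FD/(πd³) = 8·285·36.0/(π·7.6³) = 82080/1379.1 = 59.518 MPa
τ_max = K·τ₀ = 1.3135 × 59.518 = 78.178 MPa

78.2 MPa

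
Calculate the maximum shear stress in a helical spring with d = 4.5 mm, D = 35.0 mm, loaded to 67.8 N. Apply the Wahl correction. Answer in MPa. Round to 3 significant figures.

Spring index C = D/d = 35.0/4.5 = 7.7778
K_W = (4C−1)/(4C−4) + 0.615/C = 30.111/27.111 + 0.0791 = 1.1897
τ₀ = 8FD/(πd³) = 8·67.8·35.0/(π·4.5³) = 18984/286.28 = 66.313 MPa
τ_max = K·τ₀ = 1.1897 × 66.313 = 78.895 MPa

78.9 MPa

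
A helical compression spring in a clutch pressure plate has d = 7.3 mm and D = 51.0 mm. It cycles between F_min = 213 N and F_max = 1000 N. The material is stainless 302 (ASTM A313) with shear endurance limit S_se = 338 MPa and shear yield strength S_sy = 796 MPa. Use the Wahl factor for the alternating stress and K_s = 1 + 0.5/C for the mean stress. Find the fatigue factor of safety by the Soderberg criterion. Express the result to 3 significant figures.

C = D/d = 51.0/7.3 = 6.9863; K_W = (4C−1)/(4C−4)+0.615/C = 1.2133; K_s = 1+0.5/C = 1.0716
F_a = (F_max−F_min)/2 = 393.5 N; F_m = (F_max+F_min)/2 = 606.5 N
τ_a = K_W·8F_aD/(πd³) = 1.2133 × 131.37 = 159.39 MPa
τ_m = K_s·8F_mD/(πd³) = 1.0716 × 202.48 = 216.97 MPa
Soderberg: 1/n_f = τ_a/S_se + τ_m/S_sy = 159.39/338 + 216.97/796 = 0.47157 + 0.27257 = 0.74414
n_f = 1/0.74414 = 1.344

1.34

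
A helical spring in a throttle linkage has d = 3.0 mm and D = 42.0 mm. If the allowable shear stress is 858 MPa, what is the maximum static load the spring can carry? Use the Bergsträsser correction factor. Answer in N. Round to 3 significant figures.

198 N

C = D/d = 42.0/3.0 = 14.0000
K_B = (4C+2)/(4C−3) = 58.000/53.000 = 1.0943
τ_max = K·8FD/(πd³) → F_max = τ_allow·πd³/(8DK)
F_max = 858·π·3.0³/(8·42.0·1.0943) = 72778/367.7 = 197.93 N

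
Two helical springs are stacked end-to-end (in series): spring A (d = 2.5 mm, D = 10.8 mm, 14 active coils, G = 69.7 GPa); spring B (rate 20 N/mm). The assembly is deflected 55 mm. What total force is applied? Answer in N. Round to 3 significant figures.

k_A = Gd⁴/(8D³N_a) = (69.7×10³)(2.5⁴)/(8·10.8³·14) = 19.298 N/mm
Series: 1/k_eq = 1/19.298 + 1/20 = 0.10182; k_eq = 9.8213 N/mm
F = k_eq·δ = 9.8213·55 = 540.17 N

540 N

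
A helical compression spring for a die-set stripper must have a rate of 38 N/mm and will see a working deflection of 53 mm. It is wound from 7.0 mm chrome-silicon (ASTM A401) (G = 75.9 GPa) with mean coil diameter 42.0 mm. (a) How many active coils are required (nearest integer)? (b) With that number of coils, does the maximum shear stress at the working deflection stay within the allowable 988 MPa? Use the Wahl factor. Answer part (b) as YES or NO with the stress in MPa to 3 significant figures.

(a) 8 coils; (b) YES, τ_max = 796 MPa

N_a = Gd⁴/(8D³k) = (75.9×10³)(7.0⁴)/(8·42.0³·38) = 8.091 → N_a = 8
Actual rate k = Gd⁴/(8D³·8) = 38.433 N/mm
Working load F = kδ = 38.433·53 = 2037 N
C = 42.0/7.0 = 6.0000; K_W = (4C−1)/(4C−4)+0.615/C = 1.2525
τ_max = K_W·8FD/(πd³) = 1.2525·635.15 = 795.53 MPa
τ_max ≤ 988 MPa → acceptable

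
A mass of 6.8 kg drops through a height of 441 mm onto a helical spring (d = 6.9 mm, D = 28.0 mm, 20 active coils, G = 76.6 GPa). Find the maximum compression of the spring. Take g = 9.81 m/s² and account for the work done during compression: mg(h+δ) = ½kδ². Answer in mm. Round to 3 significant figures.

35.9 mm

k = Gd⁴/(8D³N_a) = (76.6×10³)(6.9⁴)/(8·28.0³·20) = 49.435 N/mm
W = mg = 6.8 × 9.81 = 66.708 N
½kδ² − Wδ − Wh = 0 → δ = (W + √(W² + 2kWh))/k
δ = (66.708 + √(4450 + 2.90856e+06))/49.435 = (66.708 + 1706.8)/49.435 = 35.875 mm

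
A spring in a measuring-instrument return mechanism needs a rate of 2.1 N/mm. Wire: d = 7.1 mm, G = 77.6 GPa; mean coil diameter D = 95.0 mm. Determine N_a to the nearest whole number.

N_a = Gd⁴/(8D³k) = (77.6×10³ × 7.1⁴)/(8 × 95.0³ × 2.1)
    = 1.97195e+08 / 1.44039e+07 = 13.69 → 14 coils

14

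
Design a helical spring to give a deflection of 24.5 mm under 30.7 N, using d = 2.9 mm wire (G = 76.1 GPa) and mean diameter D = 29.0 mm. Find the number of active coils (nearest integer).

22

Required rate k = F/δ = 30.7/24.5 = 1.2531 N/mm
N_a = Gd⁴/(8D³k) = (76.1×10³ × 2.9⁴)/(8 × 29.0³ × 1.2531)
    = 5.38241e+06 / 244487 = 22.02 → 22 coils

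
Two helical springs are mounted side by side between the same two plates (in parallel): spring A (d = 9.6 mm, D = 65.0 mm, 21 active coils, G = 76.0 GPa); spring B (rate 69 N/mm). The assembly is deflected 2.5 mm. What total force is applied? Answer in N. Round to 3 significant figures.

207 N

k_A = Gd⁴/(8D³N_a) = (76.0×10³)(9.6⁴)/(8·65.0³·21) = 13.991 N/mm
Parallel: k_eq = 13.991 + 69 = 82.991 N/mm
F = k_eq·δ = 82.991·2.5 = 207.48 N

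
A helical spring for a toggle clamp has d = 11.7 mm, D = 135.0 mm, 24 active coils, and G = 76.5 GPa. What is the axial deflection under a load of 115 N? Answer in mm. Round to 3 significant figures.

37.9 mm

k = Gd⁴/(8D³N_a) = (76.5×10³)(11.7⁴)/(8·135.0³·24) = 3.0346 N/mm
δ = F/k = 115 / 3.0346 = 37.896 mm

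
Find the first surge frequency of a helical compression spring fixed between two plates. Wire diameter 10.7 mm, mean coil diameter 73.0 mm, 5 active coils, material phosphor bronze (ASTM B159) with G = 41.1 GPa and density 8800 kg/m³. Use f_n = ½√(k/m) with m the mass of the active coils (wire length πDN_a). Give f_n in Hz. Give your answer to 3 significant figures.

97.7 Hz

k = Gd⁴/(8D³N_a) = (41.1×10³)(10.7⁴)/(8·73.0³·5) = 34.622 N/mm = 34622 N/m
Wire length L = πDN_a = π·73.0·5 = 1146.7 mm
m = ρ·(πd²/4)·L = 8800 × 89.92×10⁻⁶ m² × 1.1467 m = 0.90737 kg
f_n = ½√(k/m) = 0.5·√(34622/0.90737) = 0.5·√(38156) = 97.668 Hz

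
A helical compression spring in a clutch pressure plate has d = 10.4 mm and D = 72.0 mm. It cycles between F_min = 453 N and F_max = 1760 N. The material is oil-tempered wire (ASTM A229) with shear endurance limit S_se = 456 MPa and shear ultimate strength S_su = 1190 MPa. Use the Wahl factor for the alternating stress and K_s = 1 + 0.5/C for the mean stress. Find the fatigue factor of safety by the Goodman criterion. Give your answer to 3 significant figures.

C = D/d = 72.0/10.4 = 6.9231; K_W = (4C−1)/(4C−4)+0.615/C = 1.2155; K_s = 1+0.5/C = 1.0722
F_a = (F_max−F_min)/2 = 653.5 N; F_m = (F_max+F_min)/2 = 1106.5 N
τ_a = K_W·8F_aD/(πd³) = 1.2155 × 106.52 = 129.47 MPa
τ_m = K_s·8F_mD/(πd³) = 1.0722 × 180.35 = 193.38 MPa
Goodman: 1/n_f = τ_a/S_se + τ_m/S_su = 129.47/456 + 193.38/1190 = 0.28392 + 0.16250 = 0.44642
n_f = 1/0.44642 = 2.24

2.24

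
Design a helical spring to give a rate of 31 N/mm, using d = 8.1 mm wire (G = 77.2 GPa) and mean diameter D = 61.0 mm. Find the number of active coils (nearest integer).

6

N_a = Gd⁴/(8D³k) = (77.2×10³ × 8.1⁴)/(8 × 61.0³ × 31)
    = 3.32321e+08 / 5.62913e+07 = 5.904 → 6 coils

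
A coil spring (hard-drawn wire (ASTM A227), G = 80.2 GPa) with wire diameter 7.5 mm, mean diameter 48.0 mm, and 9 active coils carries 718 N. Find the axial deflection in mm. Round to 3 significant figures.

22.5 mm

k = Gd⁴/(8D³N_a) = (80.2×10³)(7.5⁴)/(8·48.0³·9) = 31.869 N/mm
δ = F/k = 718 / 31.869 = 22.53 mm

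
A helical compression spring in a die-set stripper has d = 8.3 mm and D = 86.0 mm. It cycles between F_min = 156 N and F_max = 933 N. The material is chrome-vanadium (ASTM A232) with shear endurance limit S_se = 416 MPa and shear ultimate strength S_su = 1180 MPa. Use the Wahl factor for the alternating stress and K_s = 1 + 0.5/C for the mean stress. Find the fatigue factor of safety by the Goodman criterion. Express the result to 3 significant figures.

1.69

C = D/d = 86.0/8.3 = 10.3614; K_W = (4C−1)/(4C−4)+0.615/C = 1.1395; K_s = 1+0.5/C = 1.0483
F_a = (F_max−F_min)/2 = 388.5 N; F_m = (F_max+F_min)/2 = 544.5 N
τ_a = K_W·8F_aD/(πd³) = 1.1395 × 148.8 = 169.55 MPa
τ_m = K_s·8F_mD/(πd³) = 1.0483 × 208.55 = 218.61 MPa
Goodman: 1/n_f = τ_a/S_se + τ_m/S_su = 169.55/416 + 218.61/1180 = 0.40757 + 0.18526 = 0.59284
n_f = 1/0.59284 = 1.687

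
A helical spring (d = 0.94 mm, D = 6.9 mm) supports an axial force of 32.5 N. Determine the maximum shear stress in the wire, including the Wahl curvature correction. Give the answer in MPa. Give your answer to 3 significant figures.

826 MPa

Spring index C = D/d = 6.9/0.94 = 7.3404
K_W = (4C−1)/(4C−4) + 0.615/C = 28.362/25.362 + 0.0838 = 1.2021
τ₀ = 8FD/(πd³) = 8·32.5·6.9/(π·0.94³) = 1794/2.6094 = 687.53 MPa
τ_max = K·τ₀ = 1.2021 × 687.53 = 826.45 MPa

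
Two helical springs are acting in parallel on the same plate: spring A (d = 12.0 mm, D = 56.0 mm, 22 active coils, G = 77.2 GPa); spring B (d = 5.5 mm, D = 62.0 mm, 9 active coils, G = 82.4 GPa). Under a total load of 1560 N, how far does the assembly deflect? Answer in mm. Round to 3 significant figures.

27.8 mm

k_A = Gd⁴/(8D³N_a) = (77.2×10³)(12.0⁴)/(8·56.0³·22) = 51.792 N/mm
k_B = Gd⁴/(8D³N_a) = (82.4×10³)(5.5⁴)/(8·62.0³·9) = 4.3941 N/mm
Parallel: k_eq = 51.792 + 4.3941 = 56.186 N/mm
δ = F/k_eq = 1560/56.186 = 27.765 mm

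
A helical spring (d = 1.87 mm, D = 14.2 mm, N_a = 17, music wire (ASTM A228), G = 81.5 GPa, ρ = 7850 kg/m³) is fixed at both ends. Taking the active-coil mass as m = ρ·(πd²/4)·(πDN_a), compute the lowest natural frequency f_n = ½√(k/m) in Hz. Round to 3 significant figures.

k = Gd⁴/(8D³N_a) = (81.5×10³)(1.87⁴)/(8·14.2³·17) = 2.5593 N/mm = 2559.3 N/m
Wire length L = πDN_a = π·14.2·17 = 758.38 mm
m = ρ·(πd²/4)·L = 7850 × 2.7465×10⁻⁶ m² × 0.75838 m = 0.01635 kg
f_n = ½√(k/m) = 0.5·√(2559.3/0.01635) = 0.5·√(1.5653e+05) = 197.82 Hz

198 Hz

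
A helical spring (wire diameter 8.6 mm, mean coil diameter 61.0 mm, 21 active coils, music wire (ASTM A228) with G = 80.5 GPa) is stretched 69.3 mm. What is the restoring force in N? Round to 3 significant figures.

800 N

k = Gd⁴/(8D³N_a) = (80.5×10³)(8.6⁴)/(8·61.0³·21) = 11.548 N/mm
F = k·δ = 11.548 × 69.3 = 800.25 N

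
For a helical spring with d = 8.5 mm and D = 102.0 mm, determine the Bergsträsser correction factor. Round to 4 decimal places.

1.1111

C = D/d = 102.0/8.5 = 12.0000
K_B = (4C+2)/(4C−3) = 50.000/45.000 = 1.1111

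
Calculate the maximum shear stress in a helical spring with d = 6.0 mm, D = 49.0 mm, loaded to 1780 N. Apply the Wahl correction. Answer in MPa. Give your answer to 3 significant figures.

1210 MPa

Spring index C = D/d = 49.0/6.0 = 8.1667
K_W = (4C−1)/(4C−4) + 0.615/C = 31.667/28.667 + 0.0753 = 1.1800
τ₀ = 8FD/(πd³) = 8·1780·49.0/(π·6.0³) = 697760/678.58 = 1028.3 MPa
τ_max = K·τ₀ = 1.1800 × 1028.3 = 1213.3 MPa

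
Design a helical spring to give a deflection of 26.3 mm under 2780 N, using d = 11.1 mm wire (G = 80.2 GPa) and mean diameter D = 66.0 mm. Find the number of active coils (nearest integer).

5

Required rate k = F/δ = 2780/26.3 = 105.7 N/mm
N_a = Gd⁴/(8D³k) = (80.2×10³ × 11.1⁴)/(8 × 66.0³ × 105.7)
    = 1.21749e+09 / 2.43114e+08 = 5.008 → 5 coils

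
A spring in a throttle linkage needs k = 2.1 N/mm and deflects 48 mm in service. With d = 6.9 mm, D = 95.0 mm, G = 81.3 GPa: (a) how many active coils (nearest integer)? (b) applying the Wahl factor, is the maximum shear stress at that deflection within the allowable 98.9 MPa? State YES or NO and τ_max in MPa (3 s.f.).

(a) 13 coils; (b) YES, τ_max = 80.6 MPa

N_a = Gd⁴/(8D³k) = (81.3×10³)(6.9⁴)/(8·95.0³·2.1) = 12.79 → N_a = 13
Actual rate k = Gd⁴/(8D³·13) = 2.0667 N/mm
Working load F = kδ = 2.0667·48 = 99.203 N
C = 95.0/6.9 = 13.7681; K_W = (4C−1)/(4C−4)+0.615/C = 1.1034
τ_max = K_W·8FD/(πd³) = 1.1034·73.053 = 80.608 MPa
τ_max ≤ 98.9 MPa → acceptable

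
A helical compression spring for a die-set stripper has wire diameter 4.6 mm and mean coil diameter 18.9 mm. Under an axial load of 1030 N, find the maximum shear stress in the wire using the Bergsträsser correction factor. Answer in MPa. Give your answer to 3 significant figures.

699 MPa

Spring index C = D/d = 18.9/4.6 = 4.1087
K_B = (4C+2)/(4C−3) = 18.435/13.435 = 1.3722
τ₀ = 8FD/(πd³) = 8·1030·18.9/(π·4.6³) = 155736/305.79 = 509.29 MPa
τ_max = K·τ₀ = 1.3722 × 509.29 = 698.83 MPa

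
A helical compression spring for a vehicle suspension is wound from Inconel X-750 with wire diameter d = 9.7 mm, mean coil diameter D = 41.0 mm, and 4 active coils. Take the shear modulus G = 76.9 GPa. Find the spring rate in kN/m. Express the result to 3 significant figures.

k = Gd⁴/(8D³N_a) = (76.9×10³ × 9.7⁴) / (8 × 41.0³ × 4)
  = 6.8079e+08 / 2.20547e+06 = 308.68 N/mm

309 kN/m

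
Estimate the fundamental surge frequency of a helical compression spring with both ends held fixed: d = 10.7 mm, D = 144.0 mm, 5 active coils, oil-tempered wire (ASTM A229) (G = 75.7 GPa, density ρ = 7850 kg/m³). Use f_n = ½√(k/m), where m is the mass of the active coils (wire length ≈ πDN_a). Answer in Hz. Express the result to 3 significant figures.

36.1 Hz

k = Gd⁴/(8D³N_a) = (75.7×10³)(10.7⁴)/(8·144.0³·5) = 8.3078 N/mm = 8307.8 N/m
Wire length L = πDN_a = π·144.0·5 = 2261.9 mm
m = ρ·(πd²/4)·L = 7850 × 89.92×10⁻⁶ m² × 2.2619 m = 1.5966 kg
f_n = ½√(k/m) = 0.5·√(8307.8/1.5966) = 0.5·√(5203.2) = 36.067 Hz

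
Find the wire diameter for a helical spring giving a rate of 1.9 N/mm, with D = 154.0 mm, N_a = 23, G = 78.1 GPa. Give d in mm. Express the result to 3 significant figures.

11.3 mm

d = (8D³N_a·k / G)^(1/4) = (8·154.0³·23·1.9 / (78.1×10³))^0.25
  = (16349)^0.25 = 11.3076 mm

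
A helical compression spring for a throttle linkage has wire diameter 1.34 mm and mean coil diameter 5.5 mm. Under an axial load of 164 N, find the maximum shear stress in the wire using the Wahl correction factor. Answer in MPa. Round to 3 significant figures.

Spring index C = D/d = 5.5/1.34 = 4.1045
K_W = (4C−1)/(4C−4) + 0.615/C = 15.418/12.418 + 0.1498 = 1.3914
τ₀ = 8FD/(πd³) = 8·164·5.5/(π·1.34³) = 7216/7.559 = 954.62 MPa
τ_max = K·τ₀ = 1.3914 × 954.62 = 1328.3 MPa

1330 MPa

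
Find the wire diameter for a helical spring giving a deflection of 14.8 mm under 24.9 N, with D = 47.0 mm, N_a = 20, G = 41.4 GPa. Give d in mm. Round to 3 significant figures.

5.10 mm

Required rate k = F/δ = 24.9/14.8 = 1.6824 N/mm
d = (8D³N_a·k / G)^(1/4) = (8·47.0³·20·1.6824 / (41.4×10³))^0.25
  = (675.07)^0.25 = 5.0973 mm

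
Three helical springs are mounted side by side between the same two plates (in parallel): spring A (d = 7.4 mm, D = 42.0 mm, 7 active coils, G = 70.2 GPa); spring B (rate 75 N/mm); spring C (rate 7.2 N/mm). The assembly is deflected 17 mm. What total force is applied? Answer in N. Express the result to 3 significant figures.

2260 N

k_A = Gd⁴/(8D³N_a) = (70.2×10³)(7.4⁴)/(8·42.0³·7) = 50.737 N/mm
Parallel: k_eq = 50.737 + 75 + 7.2 = 132.94 N/mm
F = k_eq·δ = 132.94·17 = 2259.9 N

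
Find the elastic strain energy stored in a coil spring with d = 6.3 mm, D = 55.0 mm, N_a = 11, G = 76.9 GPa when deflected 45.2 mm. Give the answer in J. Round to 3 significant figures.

k = Gd⁴/(8D³N_a) = (76.9×10³)(6.3⁴)/(8·55.0³·11) = 8.274 N/mm
U = ½kδ² = 0.5 × 8.274 × 45.2² = 8452.1 N·mm = 8.4521 J

8.45 J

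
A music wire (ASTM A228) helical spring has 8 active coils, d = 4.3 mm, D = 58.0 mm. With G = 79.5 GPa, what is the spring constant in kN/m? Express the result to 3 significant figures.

2.18 kN/m

k = Gd⁴/(8D³N_a) = (79.5×10³ × 4.3⁴) / (8 × 58.0³ × 8)
  = 2.71795e+07 / 1.24872e+07 = 2.1766 N/mm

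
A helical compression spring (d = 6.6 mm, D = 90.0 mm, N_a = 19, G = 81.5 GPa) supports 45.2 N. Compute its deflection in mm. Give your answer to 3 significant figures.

k = Gd⁴/(8D³N_a) = (81.5×10³)(6.6⁴)/(8·90.0³·19) = 1.3956 N/mm
δ = F/k = 45.2 / 1.3956 = 32.387 mm

32.4 mm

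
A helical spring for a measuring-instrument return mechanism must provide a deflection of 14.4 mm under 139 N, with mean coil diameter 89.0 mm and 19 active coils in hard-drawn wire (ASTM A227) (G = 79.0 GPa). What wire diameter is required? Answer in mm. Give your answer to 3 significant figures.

10.7 mm

Required rate k = F/δ = 139/14.4 = 9.6528 N/mm
d = (8D³N_a·k / G)^(1/4) = (8·89.0³·19·9.6528 / (79.0×10³))^0.25
  = (13093)^0.25 = 10.6969 mm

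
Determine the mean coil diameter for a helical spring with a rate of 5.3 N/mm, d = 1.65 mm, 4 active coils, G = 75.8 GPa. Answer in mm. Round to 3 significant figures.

D = (Gd⁴/(8N_a·k))^(1/3) = (75.8×10³·1.65⁴/(8·4·5.3))^(1/3)
  = (3312.68)^(1/3) = 14.9071 mm

14.9 mm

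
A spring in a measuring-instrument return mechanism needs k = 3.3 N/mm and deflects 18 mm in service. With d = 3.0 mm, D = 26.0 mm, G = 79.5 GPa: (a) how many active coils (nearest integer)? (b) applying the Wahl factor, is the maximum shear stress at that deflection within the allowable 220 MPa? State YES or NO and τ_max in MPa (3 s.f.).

(a) 14 coils; (b) YES, τ_max = 169 MPa

N_a = Gd⁴/(8D³k) = (79.5×10³)(3.0⁴)/(8·26.0³·3.3) = 13.88 → N_a = 14
Actual rate k = Gd⁴/(8D³·14) = 3.2713 N/mm
Working load F = kδ = 3.2713·18 = 58.883 N
C = 26.0/3.0 = 8.6667; K_W = (4C−1)/(4C−4)+0.615/C = 1.1688
τ_max = K_W·8FD/(πd³) = 1.1688·144.39 = 168.76 MPa
τ_max ≤ 220 MPa → acceptable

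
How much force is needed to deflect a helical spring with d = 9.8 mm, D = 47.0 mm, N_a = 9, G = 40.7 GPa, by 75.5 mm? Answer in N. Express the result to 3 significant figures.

3790 N

k = Gd⁴/(8D³N_a) = (40.7×10³)(9.8⁴)/(8·47.0³·9) = 50.22 N/mm
F = k·δ = 50.22 × 75.5 = 3791.6 N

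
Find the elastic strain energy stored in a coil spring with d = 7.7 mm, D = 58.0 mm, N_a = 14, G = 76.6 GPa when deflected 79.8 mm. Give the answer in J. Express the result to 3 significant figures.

39.2 J

k = Gd⁴/(8D³N_a) = (76.6×10³)(7.7⁴)/(8·58.0³·14) = 12.322 N/mm
U = ½kδ² = 0.5 × 12.322 × 79.8² = 39234 N·mm = 39.234 J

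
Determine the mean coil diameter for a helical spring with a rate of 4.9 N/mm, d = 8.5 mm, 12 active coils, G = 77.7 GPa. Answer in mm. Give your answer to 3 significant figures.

95.2 mm

D = (Gd⁴/(8N_a·k))^(1/3) = (77.7×10³·8.5⁴/(8·12·4.9))^(1/3)
  = (862242)^(1/3) = 95.1794 mm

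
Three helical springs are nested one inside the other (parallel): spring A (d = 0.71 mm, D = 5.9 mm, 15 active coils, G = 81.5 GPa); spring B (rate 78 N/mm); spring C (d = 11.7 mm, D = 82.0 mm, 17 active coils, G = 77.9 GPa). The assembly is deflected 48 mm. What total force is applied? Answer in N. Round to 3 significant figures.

4720 N

k_A = Gd⁴/(8D³N_a) = (81.5×10³)(0.71⁴)/(8·5.9³·15) = 0.84034 N/mm
k_C = Gd⁴/(8D³N_a) = (77.9×10³)(11.7⁴)/(8·82.0³·17) = 19.467 N/mm
Parallel: k_eq = 0.84034 + 78 + 19.467 = 98.307 N/mm
F = k_eq·δ = 98.307·48 = 4718.8 N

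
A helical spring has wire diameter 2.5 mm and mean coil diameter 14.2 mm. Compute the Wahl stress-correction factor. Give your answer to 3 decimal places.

C = D/d = 14.2/2.5 = 5.6800
K_W = (4C−1)/(4C−4) + 0.615/C = 21.720/18.720 + 0.1083 = 1.2685

1.269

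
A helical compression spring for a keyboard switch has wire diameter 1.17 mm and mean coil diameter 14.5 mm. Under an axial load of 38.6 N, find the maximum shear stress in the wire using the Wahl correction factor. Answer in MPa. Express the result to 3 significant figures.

993 MPa

Spring index C = D/d = 14.5/1.17 = 12.3932
K_W = (4C−1)/(4C−4) + 0.615/C = 48.573/45.573 + 0.0496 = 1.1155
τ₀ = 8FD/(πd³) = 8·38.6·14.5/(π·1.17³) = 4477.6/5.0316 = 889.89 MPa
τ_max = K·τ₀ = 1.1155 × 889.89 = 992.63 MPa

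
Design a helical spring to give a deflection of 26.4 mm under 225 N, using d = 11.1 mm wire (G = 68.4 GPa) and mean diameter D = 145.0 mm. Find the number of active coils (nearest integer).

Required rate k = F/δ = 225/26.4 = 8.5227 N/mm
N_a = Gd⁴/(8D³k) = (68.4×10³ × 11.1⁴)/(8 × 145.0³ × 8.5227)
    = 1.03836e+09 / 2.07861e+08 = 4.995 → 5 coils

5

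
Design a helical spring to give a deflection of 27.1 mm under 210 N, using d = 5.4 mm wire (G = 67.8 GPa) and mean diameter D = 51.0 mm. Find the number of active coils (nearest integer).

Required rate k = F/δ = 210/27.1 = 7.7491 N/mm
N_a = Gd⁴/(8D³k) = (67.8×10³ × 5.4⁴)/(8 × 51.0³ × 7.7491)
    = 5.76507e+07 / 8.22338e+06 = 7.011 → 7 coils

7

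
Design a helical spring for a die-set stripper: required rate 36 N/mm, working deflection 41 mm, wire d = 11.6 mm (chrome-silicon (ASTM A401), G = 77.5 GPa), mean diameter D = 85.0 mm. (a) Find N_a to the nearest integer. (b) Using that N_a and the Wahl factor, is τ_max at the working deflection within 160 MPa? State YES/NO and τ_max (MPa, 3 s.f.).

N_a = Gd⁴/(8D³k) = (77.5×10³)(11.6⁴)/(8·85.0³·36) = 7.934 → N_a = 8
Actual rate k = Gd⁴/(8D³·8) = 35.702 N/mm
Working load F = kδ = 35.702·41 = 1463.8 N
C = 85.0/11.6 = 7.3276; K_W = (4C−1)/(4C−4)+0.615/C = 1.2025
τ_max = K_W·8FD/(πd³) = 1.2025·202.99 = 244.08 MPa
τ_max > 160 MPa → exceeds allowable

(a) 8 coils; (b) NO, τ_max = 244 MPa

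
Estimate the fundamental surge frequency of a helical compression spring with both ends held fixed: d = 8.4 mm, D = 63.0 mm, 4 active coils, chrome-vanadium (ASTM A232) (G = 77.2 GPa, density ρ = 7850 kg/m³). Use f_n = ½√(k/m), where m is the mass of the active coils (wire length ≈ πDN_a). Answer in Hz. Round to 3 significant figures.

187 Hz

k = Gd⁴/(8D³N_a) = (77.2×10³)(8.4⁴)/(8·63.0³·4) = 48.036 N/mm = 48036 N/m
Wire length L = πDN_a = π·63.0·4 = 791.68 mm
m = ρ·(πd²/4)·L = 7850 × 55.418×10⁻⁶ m² × 0.79168 m = 0.3444 kg
f_n = ½√(k/m) = 0.5·√(48036/0.3444) = 0.5·√(1.3947e+05) = 186.73 Hz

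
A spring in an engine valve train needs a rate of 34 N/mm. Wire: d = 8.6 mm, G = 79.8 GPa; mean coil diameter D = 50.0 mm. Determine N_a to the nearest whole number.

13

N_a = Gd⁴/(8D³k) = (79.8×10³ × 8.6⁴)/(8 × 50.0³ × 34)
    = 4.36513e+08 / 3.4e+07 = 12.84 → 13 coils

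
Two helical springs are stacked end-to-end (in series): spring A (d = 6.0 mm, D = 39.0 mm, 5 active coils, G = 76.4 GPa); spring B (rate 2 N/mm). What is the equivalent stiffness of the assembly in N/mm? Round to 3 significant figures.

k_A = Gd⁴/(8D³N_a) = (76.4×10³)(6.0⁴)/(8·39.0³·5) = 41.73 N/mm
Series: 1/k_eq = 1/41.73 + 1/2 = 0.52396; k_eq = 1.9085 N/mm

1.91 N/mm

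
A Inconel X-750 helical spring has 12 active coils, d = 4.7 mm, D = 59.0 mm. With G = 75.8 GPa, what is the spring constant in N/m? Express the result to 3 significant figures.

k = Gd⁴/(8D³N_a) = (75.8×10³ × 4.7⁴) / (8 × 59.0³ × 12)
  = 3.6988e+07 / 1.97164e+07 = 1.876 N/mm = 1876 N/m

1880 N/m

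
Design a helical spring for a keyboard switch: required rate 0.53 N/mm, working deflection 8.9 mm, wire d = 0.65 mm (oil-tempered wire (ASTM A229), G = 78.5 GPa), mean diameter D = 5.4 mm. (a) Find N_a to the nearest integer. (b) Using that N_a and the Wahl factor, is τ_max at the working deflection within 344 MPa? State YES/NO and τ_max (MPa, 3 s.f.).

(a) 21 coils; (b) YES, τ_max = 278 MPa

N_a = Gd⁴/(8D³k) = (78.5×10³)(0.65⁴)/(8·5.4³·0.53) = 20.99 → N_a = 21
Actual rate k = Gd⁴/(8D³·21) = 0.5297 N/mm
Working load F = kδ = 0.5297·8.9 = 4.7144 N
C = 5.4/0.65 = 8.3077; K_W = (4C−1)/(4C−4)+0.615/C = 1.1767
τ_max = K_W·8FD/(πd³) = 1.1767·236.06 = 277.76 MPa
τ_max ≤ 344 MPa → acceptable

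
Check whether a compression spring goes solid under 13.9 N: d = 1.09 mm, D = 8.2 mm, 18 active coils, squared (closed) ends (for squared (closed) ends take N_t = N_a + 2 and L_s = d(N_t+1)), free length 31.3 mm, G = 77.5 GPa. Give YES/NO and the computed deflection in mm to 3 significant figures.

YES, δ = 10.1 mm

k = Gd⁴/(8D³N_a) = (77.5×10³)(1.09⁴)/(8·8.2³·18) = 1.3779 N/mm
N_t = 20; L_s = 1.09·21 = 22.89 mm; δ_solid = L₀ − L_s = 31.3 − 22.89 = 8.41 mm
δ = F/k = 13.9/1.3779 = 10.088 mm
δ ≥ δ_solid → spring goes solid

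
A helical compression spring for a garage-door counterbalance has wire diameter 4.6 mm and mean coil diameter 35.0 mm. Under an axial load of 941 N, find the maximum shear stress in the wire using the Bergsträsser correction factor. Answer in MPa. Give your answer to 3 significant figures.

Spring index C = D/d = 35.0/4.6 = 7.6087
K_B = (4C+2)/(4C−3) = 32.435/27.435 = 1.1823
τ₀ = 8FD/(πd³) = 8·941·35.0/(π·4.6³) = 263480/305.79 = 861.64 MPa
τ_max = K·τ₀ = 1.1823 × 861.64 = 1018.7 MPa

1020 MPa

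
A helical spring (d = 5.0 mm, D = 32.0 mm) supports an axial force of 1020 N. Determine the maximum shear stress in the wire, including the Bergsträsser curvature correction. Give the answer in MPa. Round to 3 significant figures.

812 MPa

Spring index C = D/d = 32.0/5.0 = 6.4000
K_B = (4C+2)/(4C−3) = 27.600/22.600 = 1.2212
τ₀ = 8FD/(πd³) = 8·1020·32.0/(π·5.0³) = 261120/392.7 = 664.94 MPa
τ_max = K·τ₀ = 1.2212 × 664.94 = 812.05 MPa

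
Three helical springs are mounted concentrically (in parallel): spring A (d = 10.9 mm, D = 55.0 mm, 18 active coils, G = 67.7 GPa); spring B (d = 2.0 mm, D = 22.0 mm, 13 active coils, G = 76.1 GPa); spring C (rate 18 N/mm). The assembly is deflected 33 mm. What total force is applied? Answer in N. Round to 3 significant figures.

k_A = Gd⁴/(8D³N_a) = (67.7×10³)(10.9⁴)/(8·55.0³·18) = 39.888 N/mm
k_B = Gd⁴/(8D³N_a) = (76.1×10³)(2.0⁴)/(8·22.0³·13) = 1.0995 N/mm
Parallel: k_eq = 39.888 + 1.0995 + 18 = 58.988 N/mm
F = k_eq·δ = 58.988·33 = 1946.6 N

1950 N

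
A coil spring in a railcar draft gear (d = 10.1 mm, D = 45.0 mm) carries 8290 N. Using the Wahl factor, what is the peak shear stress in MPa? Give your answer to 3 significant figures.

Spring index C = D/d = 45.0/10.1 = 4.4554
K_W = (4C−1)/(4C−4) + 0.615/C = 16.822/13.822 + 0.1380 = 1.3551
τ₀ = 8FD/(πd³) = 8·8290·45.0/(π·10.1³) = 2.9844e+06/3236.8 = 922.03 MPa
τ_max = K·τ₀ = 1.3551 × 922.03 = 1249.4 MPa

1250 MPa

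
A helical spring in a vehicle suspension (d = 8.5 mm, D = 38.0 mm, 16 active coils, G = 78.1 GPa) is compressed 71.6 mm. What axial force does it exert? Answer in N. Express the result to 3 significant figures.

k = Gd⁴/(8D³N_a) = (78.1×10³)(8.5⁴)/(8·38.0³·16) = 58.045 N/mm
F = k·δ = 58.045 × 71.6 = 4156 N

4160 N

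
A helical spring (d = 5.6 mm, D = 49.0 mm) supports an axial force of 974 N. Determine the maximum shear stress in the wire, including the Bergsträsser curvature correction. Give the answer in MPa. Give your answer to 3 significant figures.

Spring index C = D/d = 49.0/5.6 = 8.7500
K_B = (4C+2)/(4C−3) = 37.000/32.000 = 1.1562
τ₀ = 8FD/(πd³) = 8·974·49.0/(π·5.6³) = 381808/551.71 = 692.04 MPa
τ_max = K·τ₀ = 1.1562 × 692.04 = 800.17 MPa

800 MPa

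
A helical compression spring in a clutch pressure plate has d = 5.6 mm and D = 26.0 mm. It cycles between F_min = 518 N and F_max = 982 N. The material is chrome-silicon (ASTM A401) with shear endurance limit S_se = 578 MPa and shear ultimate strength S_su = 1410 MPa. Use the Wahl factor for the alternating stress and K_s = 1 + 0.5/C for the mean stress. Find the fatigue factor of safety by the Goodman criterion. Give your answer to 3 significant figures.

C = D/d = 26.0/5.6 = 4.6429; K_W = (4C−1)/(4C−4)+0.615/C = 1.3383; K_s = 1+0.5/C = 1.1077
F_a = (F_max−F_min)/2 = 232 N; F_m = (F_max+F_min)/2 = 750 N
τ_a = K_W·8F_aD/(πd³) = 1.3383 × 87.466 = 117.06 MPa
τ_m = K_s·8F_mD/(πd³) = 1.1077 × 282.76 = 313.21 MPa
Goodman: 1/n_f = τ_a/S_se + τ_m/S_su = 117.06/578 + 313.21/1410 = 0.20252 + 0.22213 = 0.42466
n_f = 1/0.42466 = 2.355

2.35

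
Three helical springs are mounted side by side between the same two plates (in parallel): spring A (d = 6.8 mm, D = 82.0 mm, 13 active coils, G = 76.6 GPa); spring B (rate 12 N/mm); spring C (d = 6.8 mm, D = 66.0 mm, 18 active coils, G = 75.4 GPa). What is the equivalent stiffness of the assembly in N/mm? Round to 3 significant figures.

18.8 N/mm

k_A = Gd⁴/(8D³N_a) = (76.6×10³)(6.8⁴)/(8·82.0³·13) = 2.8562 N/mm
k_C = Gd⁴/(8D³N_a) = (75.4×10³)(6.8⁴)/(8·66.0³·18) = 3.8942 N/mm
Parallel: k_eq = 2.8562 + 12 + 3.8942 = 18.75 N/mm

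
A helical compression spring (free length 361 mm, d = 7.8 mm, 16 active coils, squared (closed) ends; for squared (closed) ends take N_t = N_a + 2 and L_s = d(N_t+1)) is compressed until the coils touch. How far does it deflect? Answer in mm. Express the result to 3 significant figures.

213 mm

N_t = 18; L_s = 7.8·19 = 148.2 mm
δ_solid = L₀ − L_s = 361 − 148.2 = 212.8 mm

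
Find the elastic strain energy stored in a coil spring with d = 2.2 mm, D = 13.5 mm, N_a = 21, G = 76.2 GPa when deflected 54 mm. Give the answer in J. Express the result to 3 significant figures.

k = Gd⁴/(8D³N_a) = (76.2×10³)(2.2⁴)/(8·13.5³·21) = 4.3185 N/mm
U = ½kδ² = 0.5 × 4.3185 × 54² = 6296.4 N·mm = 6.2964 J

6.30 J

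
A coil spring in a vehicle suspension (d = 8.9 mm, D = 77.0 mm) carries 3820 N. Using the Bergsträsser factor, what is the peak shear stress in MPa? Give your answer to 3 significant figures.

1230 MPa

Spring index C = D/d = 77.0/8.9 = 8.6517
K_B = (4C+2)/(4C−3) = 36.607/31.607 = 1.1582
τ₀ = 8FD/(πd³) = 8·3820·77.0/(π·8.9³) = 2.35312e+06/2214.7 = 1062.5 MPa
τ_max = K·τ₀ = 1.1582 × 1062.5 = 1230.6 MPa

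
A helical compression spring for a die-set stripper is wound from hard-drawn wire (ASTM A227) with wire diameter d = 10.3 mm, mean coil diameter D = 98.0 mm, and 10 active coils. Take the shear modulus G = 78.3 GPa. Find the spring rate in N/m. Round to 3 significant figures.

k = Gd⁴/(8D³N_a) = (78.3×10³ × 10.3⁴) / (8 × 98.0³ × 10)
  = 8.81273e+08 / 7.52954e+07 = 11.704 N/mm = 11704 N/m

11700 N/m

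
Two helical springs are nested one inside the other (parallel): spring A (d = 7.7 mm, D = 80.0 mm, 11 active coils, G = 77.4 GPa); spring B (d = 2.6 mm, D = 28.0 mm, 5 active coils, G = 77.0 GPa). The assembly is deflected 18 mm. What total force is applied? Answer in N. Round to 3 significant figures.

k_A = Gd⁴/(8D³N_a) = (77.4×10³)(7.7⁴)/(8·80.0³·11) = 6.0388 N/mm
k_B = Gd⁴/(8D³N_a) = (77.0×10³)(2.6⁴)/(8·28.0³·5) = 4.0073 N/mm
Parallel: k_eq = 6.0388 + 4.0073 = 10.046 N/mm
F = k_eq·δ = 10.046·18 = 180.83 N

181 N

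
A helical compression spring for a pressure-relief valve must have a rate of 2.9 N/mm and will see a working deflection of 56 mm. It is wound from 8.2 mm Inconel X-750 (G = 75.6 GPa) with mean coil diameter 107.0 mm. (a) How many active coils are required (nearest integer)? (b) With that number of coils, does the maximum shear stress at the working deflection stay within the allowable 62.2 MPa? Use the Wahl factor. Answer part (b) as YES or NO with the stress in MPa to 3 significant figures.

N_a = Gd⁴/(8D³k) = (75.6×10³)(8.2⁴)/(8·107.0³·2.9) = 12.03 → N_a = 12
Actual rate k = Gd⁴/(8D³·12) = 2.9064 N/mm
Working load F = kδ = 2.9064·56 = 162.76 N
C = 107.0/8.2 = 13.0488; K_W = (4C−1)/(4C−4)+0.615/C = 1.1094
τ_max = K_W·8FD/(πd³) = 1.1094·80.431 = 89.229 MPa
τ_max > 62.2 MPa → exceeds allowable

(a) 12 coils; (b) NO, τ_max = 89.2 MPa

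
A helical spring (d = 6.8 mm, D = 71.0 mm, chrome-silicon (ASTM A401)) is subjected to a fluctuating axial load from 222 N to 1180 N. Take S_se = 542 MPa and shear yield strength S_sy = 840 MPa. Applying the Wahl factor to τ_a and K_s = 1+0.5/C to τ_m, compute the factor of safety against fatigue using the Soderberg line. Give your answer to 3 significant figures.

0.925

C = D/d = 71.0/6.8 = 10.4412; K_W = (4C−1)/(4C−4)+0.615/C = 1.1383; K_s = 1+0.5/C = 1.0479
F_a = (F_max−F_min)/2 = 479 N; F_m = (F_max+F_min)/2 = 701 N
τ_a = K_W·8F_aD/(πd³) = 1.1383 × 275.43 = 313.53 MPa
τ_m = K_s·8F_mD/(πd³) = 1.0479 × 403.08 = 422.38 MPa
Soderberg: 1/n_f = τ_a/S_se + τ_m/S_sy = 313.53/542 + 422.38/840 = 0.57847 + 0.50283 = 1.0813
n_f = 1/1.0813 = 0.9248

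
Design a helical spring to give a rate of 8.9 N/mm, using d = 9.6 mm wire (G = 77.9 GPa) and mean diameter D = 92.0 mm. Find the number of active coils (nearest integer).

12

N_a = Gd⁴/(8D³k) = (77.9×10³ × 9.6⁴)/(8 × 92.0³ × 8.9)
    = 6.61641e+08 / 5.54426e+07 = 11.93 → 12 coils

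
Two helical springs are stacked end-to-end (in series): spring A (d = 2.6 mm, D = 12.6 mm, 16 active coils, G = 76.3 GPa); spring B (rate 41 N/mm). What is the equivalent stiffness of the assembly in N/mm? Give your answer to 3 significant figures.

k_A = Gd⁴/(8D³N_a) = (76.3×10³)(2.6⁴)/(8·12.6³·16) = 13.617 N/mm
Series: 1/k_eq = 1/13.617 + 1/41 = 0.097825; k_eq = 10.222 N/mm

10.2 N/mm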